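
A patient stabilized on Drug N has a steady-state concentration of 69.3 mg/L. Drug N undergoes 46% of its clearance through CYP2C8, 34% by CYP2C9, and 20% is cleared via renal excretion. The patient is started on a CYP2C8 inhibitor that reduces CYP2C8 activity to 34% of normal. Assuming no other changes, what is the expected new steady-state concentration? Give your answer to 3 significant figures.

99.5 mg/L

CYP2C8: 0.46 × 0.34 = 0.1564
CYP2C9: 0.34 (unchanged)
Other: 0.2 (unchanged)
CL_new/CL_old = 0.1564 + 0.34 + 0.2 = 0.6964.
With dosing unchanged, steady-state concentration scales as 1/CL: 69.3 / 0.6964 = 99.5 mg/L.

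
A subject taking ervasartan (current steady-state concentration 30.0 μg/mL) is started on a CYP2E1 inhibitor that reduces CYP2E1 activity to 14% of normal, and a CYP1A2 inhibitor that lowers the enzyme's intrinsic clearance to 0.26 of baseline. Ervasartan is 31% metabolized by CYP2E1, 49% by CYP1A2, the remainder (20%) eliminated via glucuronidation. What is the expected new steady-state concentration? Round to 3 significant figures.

CYP2E1: 0.31 × 0.14 = 0.0434
CYP1A2: 0.49 × 0.26 = 0.1274
Other: 0.2 (unchanged)
CL_new/CL_old = 0.0434 + 0.1274 + 0.2 = 0.3708.
New steady-state concentration = 30.0 / 0.3708 = 80.9 μg/mL (concentration scales inversely with clearance).

80.9 μg/mL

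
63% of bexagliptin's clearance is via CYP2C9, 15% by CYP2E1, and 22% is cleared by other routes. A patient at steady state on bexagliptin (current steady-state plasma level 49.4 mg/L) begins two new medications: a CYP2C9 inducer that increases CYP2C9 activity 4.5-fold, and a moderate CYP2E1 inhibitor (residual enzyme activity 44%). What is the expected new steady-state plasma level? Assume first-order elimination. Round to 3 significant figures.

The CYP2C9 pathway (63% of clearance) increases to 4.5× activity: 0.63 × 4.5 = 2.835.
The CYP2E1 pathway (15% of clearance) falls to 0.44× activity: 0.15 × 0.44 = 0.066.
The remaining 22% of clearance is unaffected.
CL_new/CL_old = 2.835 + 0.066 + 0.22 = 3.121.
Steady-state plasma level ∝ 1/CL: new value = 49.4 / 3.121 = 15.8 mg/L.

15.8 mg/L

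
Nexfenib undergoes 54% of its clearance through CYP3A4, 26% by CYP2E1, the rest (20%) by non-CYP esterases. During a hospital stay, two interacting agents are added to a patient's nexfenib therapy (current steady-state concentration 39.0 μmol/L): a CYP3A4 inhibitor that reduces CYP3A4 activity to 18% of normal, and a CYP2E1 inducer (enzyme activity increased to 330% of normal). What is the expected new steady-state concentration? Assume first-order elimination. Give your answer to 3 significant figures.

The CYP3A4 pathway (54% of clearance) falls to 0.18× activity: 0.54 × 0.18 = 0.0972.
The CYP2E1 pathway (26% of clearance) increases to 3.3× activity: 0.26 × 3.3 = 0.858.
The remaining 20% of clearance is unaffected.
New clearance relative to baseline: 0.0972 + 0.858 + 0.2 = 1.1552.
Dividing the baseline by the relative clearance: 39.0 / 1.1552 = 33.8 μmol/L.

33.8 μmol/L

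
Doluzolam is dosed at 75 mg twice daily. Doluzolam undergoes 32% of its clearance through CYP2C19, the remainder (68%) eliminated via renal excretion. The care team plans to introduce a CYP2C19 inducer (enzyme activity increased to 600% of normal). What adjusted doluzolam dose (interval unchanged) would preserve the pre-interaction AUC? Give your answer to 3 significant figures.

The CYP2C19 pathway (32% of clearance) rises to 6× activity: 0.32 × 6 = 1.92.
The remaining 68% of clearance is unaffected.
Relative clearance = 1.92 + 0.68 = 2.6.
To maintain the same steady-state level, dose must scale with clearance: new dose = 75 × 2.6 = 195 mg.

195 mg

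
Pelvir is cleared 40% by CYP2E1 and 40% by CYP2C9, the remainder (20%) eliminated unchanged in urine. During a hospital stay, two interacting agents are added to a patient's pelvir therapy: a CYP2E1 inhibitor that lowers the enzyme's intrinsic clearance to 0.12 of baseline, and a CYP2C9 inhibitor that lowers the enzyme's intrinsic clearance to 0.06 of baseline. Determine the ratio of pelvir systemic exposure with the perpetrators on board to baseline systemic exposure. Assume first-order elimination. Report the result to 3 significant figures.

CYP2E1: 0.4 × 0.12 = 0.048
CYP2C9: 0.4 × 0.06 = 0.024
Other: 0.2 (unchanged)
New clearance relative to baseline: 0.048 + 0.024 + 0.2 = 0.272.
Net systemic exposure ratio = 1 / 0.272 = 3.68.

3.68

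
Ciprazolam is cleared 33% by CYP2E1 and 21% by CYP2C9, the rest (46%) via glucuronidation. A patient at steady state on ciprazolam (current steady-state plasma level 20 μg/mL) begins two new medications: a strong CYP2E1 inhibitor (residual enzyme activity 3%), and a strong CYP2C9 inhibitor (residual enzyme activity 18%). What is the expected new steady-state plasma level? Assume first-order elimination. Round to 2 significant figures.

CYP2E1: 0.33 × 0.03 = 0.0099
CYP2C9: 0.21 × 0.18 = 0.0378
Other: 0.46 (unchanged)
New clearance relative to baseline: 0.0099 + 0.0378 + 0.46 = 0.5077.
New steady-state plasma level = 20 / 0.5077 = 39 μg/mL (concentration scales inversely with clearance).

39 μg/mL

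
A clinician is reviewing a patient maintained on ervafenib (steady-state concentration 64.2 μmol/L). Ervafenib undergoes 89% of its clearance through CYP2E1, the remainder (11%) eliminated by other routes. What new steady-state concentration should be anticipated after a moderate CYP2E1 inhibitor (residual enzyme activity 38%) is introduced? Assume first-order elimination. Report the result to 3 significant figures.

143 μmol/L

The CYP2E1 pathway (89% of clearance) is reduced to 0.38× activity: 0.89 × 0.38 = 0.3382.
Non-CYP routes (11%) are unchanged.
Relative clearance = 0.3382 + 0.11 = 0.4482.
Steady-state concentration ∝ 1/CL, so new value = 64.2 / 0.4482 = 143 μmol/L.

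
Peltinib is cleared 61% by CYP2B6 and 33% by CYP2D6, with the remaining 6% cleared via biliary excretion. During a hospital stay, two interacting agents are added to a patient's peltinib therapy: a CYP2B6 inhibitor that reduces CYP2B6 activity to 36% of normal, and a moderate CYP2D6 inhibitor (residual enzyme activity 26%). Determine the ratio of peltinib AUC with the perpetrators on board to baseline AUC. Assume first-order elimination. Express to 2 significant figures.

2.7

CYP2B6: 0.61 × 0.36 = 0.2196
CYP2D6: 0.33 × 0.26 = 0.0858
Other: 0.06 (unchanged)
CL_new/CL_old = 0.2196 + 0.0858 + 0.06 = 0.3654.
Because AUC varies inversely with clearance, the combined effect is 1 / 0.3654 = 2.7.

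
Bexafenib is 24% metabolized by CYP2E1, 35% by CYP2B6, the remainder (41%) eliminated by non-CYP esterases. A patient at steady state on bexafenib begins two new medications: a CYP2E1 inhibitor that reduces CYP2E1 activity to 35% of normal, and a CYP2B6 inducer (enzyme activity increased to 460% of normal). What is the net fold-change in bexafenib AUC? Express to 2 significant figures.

0.48

The CYP2E1 pathway (24% of clearance) is reduced to 0.35× activity: 0.24 × 0.35 = 0.084.
The CYP2B6 pathway (35% of clearance) is boosted to 4.6× activity: 0.35 × 4.6 = 1.61.
Non-CYP routes (41%) are unchanged.
New clearance relative to baseline: 0.084 + 1.61 + 0.41 = 2.104.
Because AUC varies inversely with clearance, the combined effect is 1 / 2.104 = 0.48.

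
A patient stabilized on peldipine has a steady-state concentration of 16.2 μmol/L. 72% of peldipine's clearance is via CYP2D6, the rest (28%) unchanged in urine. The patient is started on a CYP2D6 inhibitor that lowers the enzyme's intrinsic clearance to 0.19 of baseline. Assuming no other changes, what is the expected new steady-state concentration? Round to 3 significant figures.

CYP2D6: 0.72 × 0.19 = 0.1368
Other: 0.28 (unchanged)
New clearance relative to baseline: 0.1368 + 0.28 = 0.4168.
With dosing unchanged, steady-state concentration scales as 1/CL: 16.2 / 0.4168 = 38.9 μmol/L.

38.9 μmol/L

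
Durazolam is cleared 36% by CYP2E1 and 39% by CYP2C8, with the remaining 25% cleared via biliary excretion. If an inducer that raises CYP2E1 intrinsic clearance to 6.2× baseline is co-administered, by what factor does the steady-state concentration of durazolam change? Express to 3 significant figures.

0.348

CYP2E1: 0.36 × 6.2 = 2.232
CYP2C8: 0.39 (unchanged)
Other: 0.25 (unchanged)
CL_new/CL_old = 2.232 + 0.39 + 0.25 = 2.872.
Steady-state concentration ratio = CL_old/CL_new = 1 / 2.872 = 0.348.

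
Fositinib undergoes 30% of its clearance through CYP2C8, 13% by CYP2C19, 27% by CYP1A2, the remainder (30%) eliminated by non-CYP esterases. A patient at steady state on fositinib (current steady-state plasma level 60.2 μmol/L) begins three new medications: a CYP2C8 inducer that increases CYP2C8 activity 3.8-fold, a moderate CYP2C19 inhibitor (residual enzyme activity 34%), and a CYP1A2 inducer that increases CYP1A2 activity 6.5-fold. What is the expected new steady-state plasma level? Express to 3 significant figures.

18.6 μmol/L

The CYP2C8 pathway (30% of clearance) rises to 3.8× activity: 0.3 × 3.8 = 1.14.
The CYP2C19 pathway (13% of clearance) is reduced to 0.34× activity: 0.13 × 0.34 = 0.0442.
The CYP1A2 pathway (27% of clearance) increases to 6.5× activity: 0.27 × 6.5 = 1.755.
The remaining 30% of clearance is unaffected.
New clearance relative to baseline: 1.14 + 0.0442 + 1.755 + 0.3 = 3.2392.
New steady-state plasma level = 60.2 / 3.2392 = 18.6 μmol/L (concentration scales inversely with clearance).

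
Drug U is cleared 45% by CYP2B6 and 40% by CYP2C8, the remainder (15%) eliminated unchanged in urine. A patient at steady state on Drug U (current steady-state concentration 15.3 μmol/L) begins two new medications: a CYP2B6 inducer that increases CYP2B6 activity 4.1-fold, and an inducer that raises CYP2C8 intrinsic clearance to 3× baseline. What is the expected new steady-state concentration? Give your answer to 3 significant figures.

The CYP2B6 pathway (45% of clearance) increases to 4.1× activity: 0.45 × 4.1 = 1.845.
The CYP2C8 pathway (40% of clearance) is boosted to 3× activity: 0.4 × 3 = 1.2.
Non-CYP routes (15%) are unchanged.
CL_new/CL_old = 1.845 + 1.2 + 0.15 = 3.195.
Dividing the baseline by the relative clearance: 15.3 / 3.195 = 4.79 μmol/L.

4.79 μmol/L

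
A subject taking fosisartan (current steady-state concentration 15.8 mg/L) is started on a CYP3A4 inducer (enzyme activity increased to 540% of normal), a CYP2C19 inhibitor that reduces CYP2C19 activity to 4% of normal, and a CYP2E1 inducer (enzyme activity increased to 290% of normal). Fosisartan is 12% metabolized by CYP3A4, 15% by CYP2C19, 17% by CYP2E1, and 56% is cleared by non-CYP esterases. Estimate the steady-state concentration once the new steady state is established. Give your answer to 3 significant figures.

CYP3A4: 0.12 × 5.4 = 0.648
CYP2C19: 0.15 × 0.04 = 0.006
CYP2E1: 0.17 × 2.9 = 0.493
Other: 0.56 (unchanged)
Relative clearance = 0.648 + 0.006 + 0.493 + 0.56 = 1.707.
Dividing the baseline by the relative clearance: 15.8 / 1.707 = 9.26 mg/L.

9.26 mg/L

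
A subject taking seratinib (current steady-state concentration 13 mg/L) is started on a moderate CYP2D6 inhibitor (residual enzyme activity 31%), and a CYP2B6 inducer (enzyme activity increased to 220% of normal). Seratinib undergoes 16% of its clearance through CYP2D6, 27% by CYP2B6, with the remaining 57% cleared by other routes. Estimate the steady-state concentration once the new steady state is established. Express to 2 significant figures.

The CYP2D6 pathway (16% of clearance) is reduced to 0.31× activity: 0.16 × 0.31 = 0.0496.
The CYP2B6 pathway (27% of clearance) rises to 2.2× activity: 0.27 × 2.2 = 0.594.
The remaining 57% of clearance is unaffected.
CL_new/CL_old = 0.0496 + 0.594 + 0.57 = 1.2136.
New steady-state concentration = 13 / 1.2136 = 11 mg/L (concentration scales inversely with clearance).

11 mg/L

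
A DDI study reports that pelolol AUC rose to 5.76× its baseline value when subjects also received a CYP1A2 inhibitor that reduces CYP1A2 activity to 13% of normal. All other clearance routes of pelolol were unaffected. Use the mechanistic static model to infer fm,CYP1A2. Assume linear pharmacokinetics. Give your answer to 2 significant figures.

Write x for the fraction cleared via CYP1A2. The observed AUC change means clearance fell to 1/5.76 = 0.1736 of baseline.
Setting x·0.13 + (1 − x) = 0.1736 and solving: x = (0.1736 − 1)/(0.13 − 1) = 0.95.

0.95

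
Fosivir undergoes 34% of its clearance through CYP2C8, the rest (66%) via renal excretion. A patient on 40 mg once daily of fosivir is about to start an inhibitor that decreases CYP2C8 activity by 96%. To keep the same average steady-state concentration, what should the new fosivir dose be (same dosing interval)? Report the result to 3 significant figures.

26.9 mg

The CYP2C8 pathway (34% of clearance) falls to 0.04× activity: 0.34 × 0.04 = 0.0136.
The remaining 66% of clearance is unaffected.
New clearance relative to baseline: 0.0136 + 0.66 = 0.6736.
Css,avg = (dose rate)/CL, so holding Css fixed requires dose ∝ CL: 40 × 0.6736 = 26.9 mg.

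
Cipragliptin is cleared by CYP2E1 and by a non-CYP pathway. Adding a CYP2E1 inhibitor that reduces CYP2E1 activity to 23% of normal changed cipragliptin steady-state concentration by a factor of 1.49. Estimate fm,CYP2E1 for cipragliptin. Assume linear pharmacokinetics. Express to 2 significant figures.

Call the CYP2E1 fraction fm. After the interaction, CL_new/CL_old = fm × 0.23 + (1 − fm).
Steady-state concentration ratio = 1 / (new CL fraction), so new CL fraction = 1 / 1.49 = 0.6711.
fm × 0.23 + 1 − fm = 0.6711  ⇒  fm × (0.23 − 1) = −0.3289  ⇒  fm = 0.43.

0.43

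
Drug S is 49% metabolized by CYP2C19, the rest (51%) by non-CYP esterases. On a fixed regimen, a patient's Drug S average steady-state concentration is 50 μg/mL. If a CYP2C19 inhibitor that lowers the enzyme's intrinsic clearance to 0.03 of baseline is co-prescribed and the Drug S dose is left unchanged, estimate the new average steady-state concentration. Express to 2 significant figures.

The CYP2C19 pathway (49% of clearance) is reduced to 0.03× activity: 0.49 × 0.03 = 0.0147.
Non-CYP routes (51%) are unchanged.
New clearance relative to baseline: 0.0147 + 0.51 = 0.5247.
With dosing unchanged, average steady-state concentration scales as 1/CL: 50 / 0.5247 = 95 μg/mL.

95 μg/mL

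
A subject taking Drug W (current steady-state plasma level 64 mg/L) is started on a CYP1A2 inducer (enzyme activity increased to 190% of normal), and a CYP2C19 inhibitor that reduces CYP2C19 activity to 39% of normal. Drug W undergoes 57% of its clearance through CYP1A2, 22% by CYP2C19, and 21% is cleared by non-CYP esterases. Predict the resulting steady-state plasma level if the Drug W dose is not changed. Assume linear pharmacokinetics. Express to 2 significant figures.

46 mg/L

CYP1A2: 0.57 × 1.9 = 1.083
CYP2C19: 0.22 × 0.39 = 0.0858
Other: 0.21 (unchanged)
New clearance relative to baseline: 1.083 + 0.0858 + 0.21 = 1.3788.
Dividing the baseline by the relative clearance: 64 / 1.3788 = 46 mg/L.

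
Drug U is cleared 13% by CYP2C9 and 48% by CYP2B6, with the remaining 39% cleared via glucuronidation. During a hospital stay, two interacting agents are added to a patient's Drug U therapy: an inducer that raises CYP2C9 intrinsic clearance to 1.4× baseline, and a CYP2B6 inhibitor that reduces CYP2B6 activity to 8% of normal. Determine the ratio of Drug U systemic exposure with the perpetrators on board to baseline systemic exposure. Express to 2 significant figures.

1.6

CYP2C9: 0.13 × 1.4 = 0.182
CYP2B6: 0.48 × 0.08 = 0.0384
Other: 0.39 (unchanged)
CL_new/CL_old = 0.182 + 0.0384 + 0.39 = 0.6104.
Systemic exposure ∝ 1/CL: fold-change = 1 / 0.6104 = 1.6.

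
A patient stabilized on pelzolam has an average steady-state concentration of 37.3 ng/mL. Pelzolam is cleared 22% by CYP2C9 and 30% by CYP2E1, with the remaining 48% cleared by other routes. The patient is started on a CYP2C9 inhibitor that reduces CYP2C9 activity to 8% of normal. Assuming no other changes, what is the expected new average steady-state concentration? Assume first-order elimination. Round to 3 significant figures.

The CYP2C9 pathway (22% of clearance) falls to 0.08× activity: 0.22 × 0.08 = 0.0176.
CYP2E1 (30%) and the residual 48% are unaffected.
Relative clearance = 0.0176 + 0.3 + 0.48 = 0.7976.
With dosing unchanged, average steady-state concentration scales as 1/CL: 37.3 / 0.7976 = 46.8 ng/mL.

46.8 ng/mL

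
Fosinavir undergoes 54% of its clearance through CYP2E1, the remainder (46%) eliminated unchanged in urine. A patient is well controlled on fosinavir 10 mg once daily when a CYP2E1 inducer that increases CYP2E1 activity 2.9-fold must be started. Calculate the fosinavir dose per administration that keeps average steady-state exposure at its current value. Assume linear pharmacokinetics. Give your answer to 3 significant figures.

20.3 mg

The CYP2E1 pathway (54% of clearance) is boosted to 2.9× activity: 0.54 × 2.9 = 1.566.
Non-CYP routes (46%) are unchanged.
New clearance relative to baseline: 1.566 + 0.46 = 2.026.
Exposure is unchanged when dose changes in proportion to clearance. New dose = 10 mg × 2.026 = 20.3 mg.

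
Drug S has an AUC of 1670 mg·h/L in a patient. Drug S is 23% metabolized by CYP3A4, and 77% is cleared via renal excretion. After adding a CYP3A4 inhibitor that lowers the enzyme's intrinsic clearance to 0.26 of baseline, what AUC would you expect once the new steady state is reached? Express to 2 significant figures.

2.0 × 10³ mg·h/L

The CYP3A4 pathway (23% of clearance) drops to 0.26× activity: 0.23 × 0.26 = 0.0598.
Non-CYP routes (77%) are unchanged.
CL_new/CL_old = 0.0598 + 0.77 = 0.8298.
AUC ∝ 1/CL, so new value = 1670 / 0.8298 = 2.0 × 10³ mg·h/L.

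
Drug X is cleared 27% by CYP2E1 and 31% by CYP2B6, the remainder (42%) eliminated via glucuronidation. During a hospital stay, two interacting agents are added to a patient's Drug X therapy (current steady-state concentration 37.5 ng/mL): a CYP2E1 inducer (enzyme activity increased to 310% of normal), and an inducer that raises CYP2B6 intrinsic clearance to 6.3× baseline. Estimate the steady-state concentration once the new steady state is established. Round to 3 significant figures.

11.7 ng/mL

The CYP2E1 pathway (27% of clearance) rises to 3.1× activity: 0.27 × 3.1 = 0.837.
The CYP2B6 pathway (31% of clearance) rises to 6.3× activity: 0.31 × 6.3 = 1.953.
The remaining 42% of clearance is unaffected.
CL_new/CL_old = 0.837 + 1.953 + 0.42 = 3.21.
Steady-state concentration ∝ 1/CL: new value = 37.5 / 3.21 = 11.7 ng/mL.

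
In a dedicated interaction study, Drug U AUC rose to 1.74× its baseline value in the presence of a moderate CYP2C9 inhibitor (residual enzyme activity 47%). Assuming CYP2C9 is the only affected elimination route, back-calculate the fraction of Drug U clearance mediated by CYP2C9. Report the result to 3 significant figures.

CL'/CL = 1 / 1.74 = 0.5747
0.47·fm + (1 − fm) = 0.5747
fm = (0.5747 − 1) / (0.47 − 1) = 0.802

0.802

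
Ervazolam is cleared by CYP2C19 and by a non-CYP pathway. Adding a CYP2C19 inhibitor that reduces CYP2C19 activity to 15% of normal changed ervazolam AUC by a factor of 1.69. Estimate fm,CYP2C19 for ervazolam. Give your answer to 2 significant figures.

0.48

Let x = fm,CYP2C19. Because AUC ∝ 1/CL, relative clearance fell to 1/1.69 = 0.5917.
Setting x·0.15 + (1 − x) = 0.5917 and solving: x = (0.5917 − 1)/(0.15 − 1) = 0.48.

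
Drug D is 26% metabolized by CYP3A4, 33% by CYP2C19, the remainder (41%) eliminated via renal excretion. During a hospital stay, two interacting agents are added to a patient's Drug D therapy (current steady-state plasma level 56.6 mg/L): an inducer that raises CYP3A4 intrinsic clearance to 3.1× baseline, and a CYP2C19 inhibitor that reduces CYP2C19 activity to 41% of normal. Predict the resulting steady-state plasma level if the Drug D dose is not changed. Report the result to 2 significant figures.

CYP3A4: 0.26 × 3.1 = 0.806
CYP2C19: 0.33 × 0.41 = 0.1353
Other: 0.41 (unchanged)
New clearance relative to baseline: 0.806 + 0.1353 + 0.41 = 1.3513.
Steady-state plasma level ∝ 1/CL: new value = 56.6 / 1.3513 = 42 mg/L.

42 mg/L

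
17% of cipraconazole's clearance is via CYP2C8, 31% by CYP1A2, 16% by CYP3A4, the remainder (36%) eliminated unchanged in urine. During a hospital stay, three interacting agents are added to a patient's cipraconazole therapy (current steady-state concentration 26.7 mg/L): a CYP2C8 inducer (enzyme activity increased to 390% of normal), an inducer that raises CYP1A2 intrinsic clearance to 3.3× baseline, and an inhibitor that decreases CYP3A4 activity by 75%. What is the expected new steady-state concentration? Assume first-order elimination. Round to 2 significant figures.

The CYP2C8 pathway (17% of clearance) rises to 3.9× activity: 0.17 × 3.9 = 0.663.
The CYP1A2 pathway (31% of clearance) increases to 3.3× activity: 0.31 × 3.3 = 1.023.
The CYP3A4 pathway (16% of clearance) drops to 0.25× activity: 0.16 × 0.25 = 0.04.
The remaining 36% of clearance is unaffected.
New clearance relative to baseline: 0.663 + 1.023 + 0.04 + 0.36 = 2.086.
New steady-state concentration = 26.7 / 2.086 = 13 mg/L (concentration scales inversely with clearance).

13 mg/L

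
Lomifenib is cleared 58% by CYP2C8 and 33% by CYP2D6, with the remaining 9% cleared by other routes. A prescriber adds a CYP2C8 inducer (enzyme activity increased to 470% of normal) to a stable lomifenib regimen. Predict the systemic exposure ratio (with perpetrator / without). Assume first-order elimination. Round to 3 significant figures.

0.318

CYP2C8: 0.58 × 4.7 = 2.726
CYP2D6: 0.33 (unchanged)
Other: 0.09 (unchanged)
New clearance relative to baseline: 2.726 + 0.33 + 0.09 = 3.146.
Systemic exposure is inversely proportional to clearance, so the fold-change is 1 / 3.146 = 0.318.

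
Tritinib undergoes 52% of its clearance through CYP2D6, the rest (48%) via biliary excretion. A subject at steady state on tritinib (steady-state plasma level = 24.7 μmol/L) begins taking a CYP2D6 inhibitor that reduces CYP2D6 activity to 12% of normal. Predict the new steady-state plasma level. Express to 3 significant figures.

45.5 μmol/L

The CYP2D6 pathway (52% of clearance) drops to 0.12× activity: 0.52 × 0.12 = 0.0624.
The remaining 48% of clearance is unaffected.
CL_new/CL_old = 0.0624 + 0.48 = 0.5424.
New steady-state plasma level = baseline ÷ relative clearance = 24.7 / 0.5424 = 45.5 μmol/L.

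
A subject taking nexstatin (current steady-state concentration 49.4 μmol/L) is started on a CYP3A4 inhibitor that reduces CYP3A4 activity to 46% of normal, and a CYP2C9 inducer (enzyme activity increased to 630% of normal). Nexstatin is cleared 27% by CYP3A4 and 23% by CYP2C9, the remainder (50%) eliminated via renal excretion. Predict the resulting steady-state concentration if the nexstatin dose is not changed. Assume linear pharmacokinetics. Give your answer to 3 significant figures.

The CYP3A4 pathway (27% of clearance) is reduced to 0.46× activity: 0.27 × 0.46 = 0.1242.
The CYP2C9 pathway (23% of clearance) rises to 6.3× activity: 0.23 × 6.3 = 1.449.
The remaining 50% of clearance is unaffected.
New clearance relative to baseline: 0.1242 + 1.449 + 0.5 = 2.0732.
Dividing the baseline by the relative clearance: 49.4 / 2.0732 = 23.8 μmol/L.

23.8 μmol/L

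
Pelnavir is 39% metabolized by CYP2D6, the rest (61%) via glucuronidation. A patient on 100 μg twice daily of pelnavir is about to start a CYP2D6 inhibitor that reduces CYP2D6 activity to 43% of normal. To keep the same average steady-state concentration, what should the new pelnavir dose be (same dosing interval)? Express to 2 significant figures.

The CYP2D6 pathway (39% of clearance) is reduced to 0.43× activity: 0.39 × 0.43 = 0.1677.
The remaining 61% of clearance is unaffected.
Relative clearance = 0.1677 + 0.61 = 0.7777.
To maintain the same steady-state level, dose must scale with clearance: new dose = 100 × 0.7777 = 78 μg.

78 μg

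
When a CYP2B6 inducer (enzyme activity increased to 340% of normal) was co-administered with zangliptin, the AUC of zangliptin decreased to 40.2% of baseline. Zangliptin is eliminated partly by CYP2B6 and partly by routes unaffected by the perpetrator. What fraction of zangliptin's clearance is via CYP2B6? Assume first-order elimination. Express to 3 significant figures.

Let fm be the CYP2B6 fraction. New clearance relative to baseline = fm × 3.4 + (1 − fm).
AUC ratio = 1 / (new CL fraction), so new CL fraction = 1 / 0.402 = 2.488.
fm × 3.4 + 1 − fm = 2.488  ⇒  fm × (3.4 − 1) = 1.488  ⇒  fm = 0.620.

0.620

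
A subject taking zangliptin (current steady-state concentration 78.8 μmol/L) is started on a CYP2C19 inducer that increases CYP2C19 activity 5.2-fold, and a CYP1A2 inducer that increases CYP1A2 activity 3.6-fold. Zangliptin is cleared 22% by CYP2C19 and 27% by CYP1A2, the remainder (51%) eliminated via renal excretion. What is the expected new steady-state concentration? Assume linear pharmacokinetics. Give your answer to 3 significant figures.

30.0 μmol/L

CYP2C19: 0.22 × 5.2 = 1.144
CYP1A2: 0.27 × 3.6 = 0.972
Other: 0.51 (unchanged)
Relative clearance = 1.144 + 0.972 + 0.51 = 2.626.
Steady-state concentration ∝ 1/CL: new value = 78.8 / 2.626 = 30.0 μmol/L.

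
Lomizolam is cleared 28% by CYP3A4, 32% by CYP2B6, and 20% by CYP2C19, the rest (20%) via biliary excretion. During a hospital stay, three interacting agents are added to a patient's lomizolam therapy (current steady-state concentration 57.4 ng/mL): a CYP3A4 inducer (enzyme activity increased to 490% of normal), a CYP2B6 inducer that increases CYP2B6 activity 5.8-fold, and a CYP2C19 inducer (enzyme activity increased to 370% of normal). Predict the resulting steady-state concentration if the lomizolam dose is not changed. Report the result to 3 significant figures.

13.8 ng/mL

The CYP3A4 pathway (28% of clearance) rises to 4.9× activity: 0.28 × 4.9 = 1.372.
The CYP2B6 pathway (32% of clearance) rises to 5.8× activity: 0.32 × 5.8 = 1.856.
The CYP2C19 pathway (20% of clearance) rises to 3.7× activity: 0.2 × 3.7 = 0.74.
Non-CYP routes (20%) are unchanged.
CL_new/CL_old = 1.372 + 1.856 + 0.74 + 0.2 = 4.168.
New steady-state concentration = 57.4 / 4.168 = 13.8 ng/mL (concentration scales inversely with clearance).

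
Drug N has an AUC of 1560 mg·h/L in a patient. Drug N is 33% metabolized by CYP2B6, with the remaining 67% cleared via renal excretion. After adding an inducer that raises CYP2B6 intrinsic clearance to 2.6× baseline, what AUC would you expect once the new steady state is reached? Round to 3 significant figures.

1.02 × 10³ mg·h/L

The CYP2B6 pathway (33% of clearance) increases to 2.6× activity: 0.33 × 2.6 = 0.858.
Non-CYP routes (67%) are unchanged.
Relative clearance = 0.858 + 0.67 = 1.528.
New AUC = baseline ÷ relative clearance = 1560 / 1.528 = 1.02 × 10³ mg·h/L.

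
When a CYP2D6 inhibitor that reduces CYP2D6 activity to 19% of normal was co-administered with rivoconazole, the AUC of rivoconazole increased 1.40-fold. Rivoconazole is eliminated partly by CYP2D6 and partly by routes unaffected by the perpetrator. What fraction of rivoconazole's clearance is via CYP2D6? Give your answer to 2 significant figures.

0.35

Call the CYP2D6 fraction fm. After the interaction, CL_new/CL_old = fm × 0.19 + (1 − fm).
AUC ratio = 1 / (new CL fraction), so new CL fraction = 1 / 1.40 = 0.7143.
fm × 0.19 + 1 − fm = 0.7143  ⇒  fm × (0.19 − 1) = −0.2857  ⇒  fm = 0.35.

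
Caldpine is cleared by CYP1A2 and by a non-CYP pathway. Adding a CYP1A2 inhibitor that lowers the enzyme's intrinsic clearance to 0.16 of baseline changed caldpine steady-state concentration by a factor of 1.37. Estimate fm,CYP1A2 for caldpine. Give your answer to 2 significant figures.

0.32

CL'/CL = 1 / 1.37 = 0.7299
0.16·fm + (1 − fm) = 0.7299
fm = (0.7299 − 1) / (0.16 − 1) = 0.32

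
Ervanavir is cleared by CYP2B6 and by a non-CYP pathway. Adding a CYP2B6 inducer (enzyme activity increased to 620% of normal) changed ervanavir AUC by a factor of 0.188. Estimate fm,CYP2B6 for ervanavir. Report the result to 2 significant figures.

0.83

Write x for the fraction cleared via CYP2B6. The observed AUC change means clearance rose to 1/0.188 = 5.319 of baseline.
Only the CYP2B6 route changed, so 5.319 = x·6.2 + (1 − x), giving x = 0.83.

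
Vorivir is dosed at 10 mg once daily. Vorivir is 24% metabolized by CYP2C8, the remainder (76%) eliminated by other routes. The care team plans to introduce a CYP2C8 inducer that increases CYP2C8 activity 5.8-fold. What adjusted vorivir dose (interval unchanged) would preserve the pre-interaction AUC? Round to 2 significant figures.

22 mg

The CYP2C8 pathway (24% of clearance) is boosted to 5.8× activity: 0.24 × 5.8 = 1.392.
The remaining 76% of clearance is unaffected.
Relative clearance = 1.392 + 0.76 = 2.152.
Exposure is unchanged when dose changes in proportion to clearance. New dose = 10 mg × 2.152 = 22 mg.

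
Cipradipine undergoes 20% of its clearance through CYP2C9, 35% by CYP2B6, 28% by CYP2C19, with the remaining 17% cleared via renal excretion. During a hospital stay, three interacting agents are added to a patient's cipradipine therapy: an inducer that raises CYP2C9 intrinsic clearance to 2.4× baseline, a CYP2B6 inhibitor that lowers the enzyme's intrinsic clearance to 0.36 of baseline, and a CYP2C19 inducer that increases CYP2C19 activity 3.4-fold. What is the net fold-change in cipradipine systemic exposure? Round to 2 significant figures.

0.58

The CYP2C9 pathway (20% of clearance) is boosted to 2.4× activity: 0.2 × 2.4 = 0.48.
The CYP2B6 pathway (35% of clearance) falls to 0.36× activity: 0.35 × 0.36 = 0.126.
The CYP2C19 pathway (28% of clearance) increases to 3.4× activity: 0.28 × 3.4 = 0.952.
Non-CYP routes (17%) are unchanged.
Relative clearance = 0.48 + 0.126 + 0.952 + 0.17 = 1.728.
Because systemic exposure varies inversely with clearance, the combined effect is 1 / 1.728 = 0.58.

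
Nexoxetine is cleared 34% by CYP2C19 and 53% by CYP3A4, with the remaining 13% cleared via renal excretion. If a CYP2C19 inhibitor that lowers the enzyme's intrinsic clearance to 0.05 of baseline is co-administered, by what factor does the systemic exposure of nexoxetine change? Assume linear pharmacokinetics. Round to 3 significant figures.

1.48

The CYP2C19 pathway (34% of clearance) drops to 0.05× activity: 0.34 × 0.05 = 0.017.
CYP3A4 (53%) and the residual 13% are unaffected.
New clearance relative to baseline: 0.017 + 0.53 + 0.13 = 0.677.
Systemic exposure ratio = CL_old/CL_new = 1 / 0.677 = 1.48.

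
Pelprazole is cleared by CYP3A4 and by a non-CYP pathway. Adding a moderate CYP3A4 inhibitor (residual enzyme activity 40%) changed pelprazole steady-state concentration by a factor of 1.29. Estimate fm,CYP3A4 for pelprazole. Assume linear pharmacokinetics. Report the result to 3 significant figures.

0.375

Write x for the fraction cleared via CYP3A4. The observed steady-state concentration change means clearance fell to 1/1.29 = 0.7752 of baseline.
Setting x·0.4 + (1 − x) = 0.7752 and solving: x = (0.7752 − 1)/(0.4 − 1) = 0.375.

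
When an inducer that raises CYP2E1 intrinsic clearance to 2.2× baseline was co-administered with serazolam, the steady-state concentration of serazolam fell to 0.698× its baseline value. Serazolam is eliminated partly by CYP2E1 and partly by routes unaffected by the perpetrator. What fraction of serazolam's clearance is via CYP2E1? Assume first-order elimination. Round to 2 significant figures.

0.36

Write x for the fraction cleared via CYP2E1. The observed steady-state concentration change means clearance rose to 1/0.698 = 1.433 of baseline.
Only the CYP2E1 route changed, so 1.433 = x·2.2 + (1 − x), giving x = 0.36.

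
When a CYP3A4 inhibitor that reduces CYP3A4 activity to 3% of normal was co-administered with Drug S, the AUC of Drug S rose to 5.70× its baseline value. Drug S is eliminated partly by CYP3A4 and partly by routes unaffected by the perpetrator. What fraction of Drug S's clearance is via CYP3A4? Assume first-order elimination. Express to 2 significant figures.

0.85

Write x for the fraction cleared via CYP3A4. The observed AUC change means clearance fell to 1/5.70 = 0.1754 of baseline.
Setting x·0.03 + (1 − x) = 0.1754 and solving: x = (0.1754 − 1)/(0.03 − 1) = 0.85.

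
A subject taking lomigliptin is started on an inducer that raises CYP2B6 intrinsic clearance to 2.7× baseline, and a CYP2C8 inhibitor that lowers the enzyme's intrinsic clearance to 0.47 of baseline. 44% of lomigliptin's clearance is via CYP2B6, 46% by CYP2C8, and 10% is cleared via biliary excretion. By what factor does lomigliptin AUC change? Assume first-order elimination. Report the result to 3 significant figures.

The CYP2B6 pathway (44% of clearance) rises to 2.7× activity: 0.44 × 2.7 = 1.188.
The CYP2C8 pathway (46% of clearance) falls to 0.47× activity: 0.46 × 0.47 = 0.2162.
The remaining 10% of clearance is unaffected.
CL_new/CL_old = 1.188 + 0.2162 + 0.1 = 1.5042.
Net AUC ratio = 1 / 1.5042 = 0.665.

0.665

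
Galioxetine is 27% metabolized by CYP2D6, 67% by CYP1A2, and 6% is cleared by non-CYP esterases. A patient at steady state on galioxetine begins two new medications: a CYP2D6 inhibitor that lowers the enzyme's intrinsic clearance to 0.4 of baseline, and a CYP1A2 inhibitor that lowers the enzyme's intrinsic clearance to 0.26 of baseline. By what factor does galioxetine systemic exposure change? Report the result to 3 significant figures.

The CYP2D6 pathway (27% of clearance) is reduced to 0.4× activity: 0.27 × 0.4 = 0.108.
The CYP1A2 pathway (67% of clearance) is reduced to 0.26× activity: 0.67 × 0.26 = 0.1742.
The remaining 6% of clearance is unaffected.
Relative clearance = 0.108 + 0.1742 + 0.06 = 0.3422.
Systemic exposure ∝ 1/CL: fold-change = 1 / 0.3422 = 2.92.

2.92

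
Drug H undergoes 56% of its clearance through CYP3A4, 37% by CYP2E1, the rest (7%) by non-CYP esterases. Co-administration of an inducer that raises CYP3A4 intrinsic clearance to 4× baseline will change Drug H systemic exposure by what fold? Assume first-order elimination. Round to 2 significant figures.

0.37

CYP3A4: 0.56 × 4 = 2.24
CYP2E1: 0.37 (unchanged)
Other: 0.07 (unchanged)
Relative clearance = 2.24 + 0.37 + 0.07 = 2.68.
Systemic exposure ratio = CL_old/CL_new = 1 / 2.68 = 0.37.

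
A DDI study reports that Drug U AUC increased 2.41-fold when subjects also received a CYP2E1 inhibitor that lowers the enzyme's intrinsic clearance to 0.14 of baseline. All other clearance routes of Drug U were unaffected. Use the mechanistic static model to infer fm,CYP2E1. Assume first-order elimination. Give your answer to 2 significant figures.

0.68

Call the CYP2E1 fraction fm. After the interaction, CL_new/CL_old = fm × 0.14 + (1 − fm).
AUC ratio = 1 / (new CL fraction), so new CL fraction = 1 / 2.41 = 0.4149.
fm × 0.14 + 1 − fm = 0.4149  ⇒  fm × (0.14 − 1) = −0.5851  ⇒  fm = 0.68.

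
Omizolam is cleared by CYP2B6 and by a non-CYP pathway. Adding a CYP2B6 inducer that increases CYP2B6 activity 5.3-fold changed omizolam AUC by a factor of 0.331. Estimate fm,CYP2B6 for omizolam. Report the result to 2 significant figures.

0.47

Call the CYP2B6 fraction fm. After the interaction, CL_new/CL_old = fm × 5.3 + (1 − fm).
AUC ratio = 1 / (new CL fraction), so new CL fraction = 1 / 0.331 = 3.021.
fm × 5.3 + 1 − fm = 3.021  ⇒  fm × (5.3 − 1) = 2.021  ⇒  fm = 0.47.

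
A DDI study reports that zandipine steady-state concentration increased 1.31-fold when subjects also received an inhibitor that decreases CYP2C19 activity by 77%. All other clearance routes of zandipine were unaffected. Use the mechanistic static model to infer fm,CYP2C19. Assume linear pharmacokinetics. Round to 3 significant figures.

0.307

Let x = fm,CYP2C19. Because steady-state concentration ∝ 1/CL, relative clearance fell to 1/1.31 = 0.7634.
Setting x·0.23 + (1 − x) = 0.7634 and solving: x = (0.7634 − 1)/(0.23 − 1) = 0.307.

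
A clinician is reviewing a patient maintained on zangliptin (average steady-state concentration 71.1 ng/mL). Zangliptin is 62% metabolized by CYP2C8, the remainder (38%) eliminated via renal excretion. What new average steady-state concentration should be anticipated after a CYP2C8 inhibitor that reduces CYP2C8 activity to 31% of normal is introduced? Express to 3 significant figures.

124 ng/mL

The CYP2C8 pathway (62% of clearance) drops to 0.31× activity: 0.62 × 0.31 = 0.1922.
Non-CYP routes (38%) are unchanged.
CL_new/CL_old = 0.1922 + 0.38 = 0.5722.
New average steady-state concentration = baseline ÷ relative clearance = 71.1 / 0.5722 = 124 ng/mL.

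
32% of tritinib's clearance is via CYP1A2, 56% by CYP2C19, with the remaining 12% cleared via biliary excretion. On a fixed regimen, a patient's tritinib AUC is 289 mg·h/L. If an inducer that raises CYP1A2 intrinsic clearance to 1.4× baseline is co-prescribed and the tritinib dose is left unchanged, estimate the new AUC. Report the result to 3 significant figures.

The CYP1A2 pathway (32% of clearance) increases to 1.4× activity: 0.32 × 1.4 = 0.448.
CYP2C19 (56%) and the residual 12% are unaffected.
CL_new/CL_old = 0.448 + 0.56 + 0.12 = 1.128.
With dosing unchanged, AUC scales as 1/CL: 289 / 1.128 = 256 mg·h/L.

256 mg·h/L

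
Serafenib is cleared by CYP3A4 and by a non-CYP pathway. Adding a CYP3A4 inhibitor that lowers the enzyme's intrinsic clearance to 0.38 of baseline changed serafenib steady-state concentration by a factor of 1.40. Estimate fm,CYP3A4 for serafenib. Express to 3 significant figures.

0.461

Let fm be the CYP3A4 fraction. New clearance relative to baseline = fm × 0.38 + (1 − fm).
Steady-state concentration ratio = 1 / (new CL fraction), so new CL fraction = 1 / 1.40 = 0.7143.
fm × 0.38 + 1 − fm = 0.7143  ⇒  fm × (0.38 − 1) = −0.2857  ⇒  fm = 0.461.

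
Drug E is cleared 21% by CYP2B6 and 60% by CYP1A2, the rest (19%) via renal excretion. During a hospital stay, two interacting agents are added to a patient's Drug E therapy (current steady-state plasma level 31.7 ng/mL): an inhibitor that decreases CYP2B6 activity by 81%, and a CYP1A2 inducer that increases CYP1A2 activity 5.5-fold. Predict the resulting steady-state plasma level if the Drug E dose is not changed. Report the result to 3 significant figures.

8.98 ng/mL

CYP2B6: 0.21 × 0.19 = 0.0399
CYP1A2: 0.6 × 5.5 = 3.3
Other: 0.19 (unchanged)
CL_new/CL_old = 0.0399 + 3.3 + 0.19 = 3.5299.
Steady-state plasma level ∝ 1/CL: new value = 31.7 / 3.5299 = 8.98 ng/mL.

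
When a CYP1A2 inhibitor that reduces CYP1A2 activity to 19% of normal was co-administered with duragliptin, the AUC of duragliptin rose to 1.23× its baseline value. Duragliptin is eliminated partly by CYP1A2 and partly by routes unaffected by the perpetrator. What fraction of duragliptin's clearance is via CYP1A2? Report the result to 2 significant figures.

CL'/CL = 1 / 1.23 = 0.813
0.19·fm + (1 − fm) = 0.813
fm = (0.813 − 1) / (0.19 − 1) = 0.23

0.23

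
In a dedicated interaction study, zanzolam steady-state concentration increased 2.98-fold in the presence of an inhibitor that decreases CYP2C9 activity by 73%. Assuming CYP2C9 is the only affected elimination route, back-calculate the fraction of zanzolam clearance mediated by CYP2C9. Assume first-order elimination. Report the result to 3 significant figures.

0.910

CL'/CL = 1 / 2.98 = 0.3356
0.27·fm + (1 − fm) = 0.3356
fm = (0.3356 − 1) / (0.27 − 1) = 0.910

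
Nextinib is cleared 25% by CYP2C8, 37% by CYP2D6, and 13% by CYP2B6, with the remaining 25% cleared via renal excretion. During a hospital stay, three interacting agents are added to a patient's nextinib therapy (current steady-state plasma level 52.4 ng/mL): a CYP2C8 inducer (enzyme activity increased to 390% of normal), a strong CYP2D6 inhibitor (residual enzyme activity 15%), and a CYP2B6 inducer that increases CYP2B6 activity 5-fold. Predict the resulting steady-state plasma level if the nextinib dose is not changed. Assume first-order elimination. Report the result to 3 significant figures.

27.1 ng/mL

The CYP2C8 pathway (25% of clearance) is boosted to 3.9× activity: 0.25 × 3.9 = 0.975.
The CYP2D6 pathway (37% of clearance) drops to 0.15× activity: 0.37 × 0.15 = 0.0555.
The CYP2B6 pathway (13% of clearance) is boosted to 5× activity: 0.13 × 5 = 0.65.
Non-CYP routes (25%) are unchanged.
Relative clearance = 0.975 + 0.0555 + 0.65 + 0.25 = 1.9305.
Steady-state plasma level ∝ 1/CL: new value = 52.4 / 1.9305 = 27.1 ng/mL.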